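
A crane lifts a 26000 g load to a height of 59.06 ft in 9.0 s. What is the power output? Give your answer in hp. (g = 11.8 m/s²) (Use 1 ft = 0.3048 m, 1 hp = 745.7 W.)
Convert to SI: m = 26.0 kg, h = 18.0015 m, t = 9.0 s
P = mgh/t = (26.0)(11.8)(18.0015)/9.0 = 613.651 W = 0.8229 hp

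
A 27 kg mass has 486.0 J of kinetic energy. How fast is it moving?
v = √(2·KE/m) = √(2·486.0/27) = 6.0 m/s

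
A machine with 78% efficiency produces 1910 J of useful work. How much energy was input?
W_in = W_out/η = 1910/0.78 = 2449 J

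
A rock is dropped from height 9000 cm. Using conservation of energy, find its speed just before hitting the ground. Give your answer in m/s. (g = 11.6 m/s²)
Convert to SI: h = 90.0 m
mgh = ½mv² ⇒ v = √(2gh) = √(2·11.6·90.0) = 45.69 m/s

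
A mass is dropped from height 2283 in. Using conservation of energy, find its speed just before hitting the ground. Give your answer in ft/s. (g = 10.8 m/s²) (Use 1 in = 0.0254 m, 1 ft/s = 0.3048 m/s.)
Convert to SI: h = 57.9882 m
mgh = ½mv² ⇒ v = √(2gh) = √(2·10.8·57.9882) = 35.3913 m/s = 116.1 ft/s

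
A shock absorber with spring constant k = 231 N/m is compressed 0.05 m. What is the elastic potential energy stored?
PE = ½kx² = ½(231)(0.05)² = 0.2888 J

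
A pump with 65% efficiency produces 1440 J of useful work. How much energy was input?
W_in = W_out/η = 1440/0.65 = 2215 J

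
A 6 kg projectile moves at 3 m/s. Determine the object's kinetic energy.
KE = ½mv² = ½(6)(3)² = 27.0 J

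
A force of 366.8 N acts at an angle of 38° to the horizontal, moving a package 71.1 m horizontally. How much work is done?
W = F·d·cosθ = (366.8)(71.1)cos(38°) = 20550 J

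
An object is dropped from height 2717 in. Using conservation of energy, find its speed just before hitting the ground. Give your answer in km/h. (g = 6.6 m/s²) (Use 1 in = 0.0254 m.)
Convert to SI: h = 69.0118 m
mgh = ½mv² ⇒ v = √(2gh) = √(2·6.6·69.0118) = 30.182 m/s = 108.7 km/h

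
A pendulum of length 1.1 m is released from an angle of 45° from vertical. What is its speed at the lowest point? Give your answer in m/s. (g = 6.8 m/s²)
h = L(1 − cosθ) = 1.1(1 − cos45°) = 0.322183 m
v = √(2gh) = √(2·6.8·0.322183) = 2.093 m/s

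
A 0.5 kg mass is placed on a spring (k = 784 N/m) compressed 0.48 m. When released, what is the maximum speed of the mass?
½kx² = ½mv² ⇒ v = x√(k/m) = (0.48)√(784/0.5) = 19.01 m/s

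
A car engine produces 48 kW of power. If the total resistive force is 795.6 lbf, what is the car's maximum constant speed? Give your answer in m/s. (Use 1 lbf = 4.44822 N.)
Convert to SI: F = 3539.0 N
P = Fv ⇒ v = P/F = 48000 W/3539.0 N = 13.56 m/s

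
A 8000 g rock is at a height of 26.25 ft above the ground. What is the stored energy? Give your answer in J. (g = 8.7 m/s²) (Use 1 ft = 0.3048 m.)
Convert to SI: m = 8.0 kg, h = 8.001 m
PE = mgh = (8.0)(8.7)(8.001) = 556.9 J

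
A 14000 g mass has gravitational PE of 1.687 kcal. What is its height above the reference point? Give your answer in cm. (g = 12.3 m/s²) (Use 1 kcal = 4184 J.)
Convert to SI: m = 14.0 kg, PE = 7058.41 J
h = PE/(mg) = 7058.41/(14.0·12.3) = 40.9896 m = 4099 cm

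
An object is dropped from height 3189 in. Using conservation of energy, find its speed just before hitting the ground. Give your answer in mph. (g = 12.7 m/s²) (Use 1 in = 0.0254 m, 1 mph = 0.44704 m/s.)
Convert to SI: h = 81.0006 m
mgh = ½mv² ⇒ v = √(2gh) = √(2·12.7·81.0006) = 45.3587 m/s = 101.5 mph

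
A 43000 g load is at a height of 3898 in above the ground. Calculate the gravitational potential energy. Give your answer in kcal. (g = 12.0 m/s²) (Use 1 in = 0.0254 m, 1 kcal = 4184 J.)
Convert to SI: m = 43.0 kg, h = 99.0092 m
PE = mgh = (43.0)(12.0)(99.0092) = 51088.7 J = 12.21 kcal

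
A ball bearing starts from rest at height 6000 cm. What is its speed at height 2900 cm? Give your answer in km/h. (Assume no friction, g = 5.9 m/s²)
Convert to SI: h₁−h₂ = 31.0 m
mgh₁ = mgh₂ + ½mv² ⇒ v = √(2g(h₁−h₂)) = √(2·5.9·31.0) = 19.1259 m/s = 68.85 km/h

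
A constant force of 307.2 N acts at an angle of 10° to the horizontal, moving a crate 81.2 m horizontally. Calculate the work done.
W = F·d·cosθ = (307.2)(81.2)cos(10°) = 24570 J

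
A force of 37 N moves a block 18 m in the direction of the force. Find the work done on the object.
W = F·d = (37)(18) = 666.0 J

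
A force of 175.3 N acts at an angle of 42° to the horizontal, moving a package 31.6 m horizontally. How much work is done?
W = F·d·cosθ = (175.3)(31.6)cos(42°) = 4117 J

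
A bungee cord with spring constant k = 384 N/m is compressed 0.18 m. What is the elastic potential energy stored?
PE = ½kx² = ½(384)(0.18)² = 6.221 J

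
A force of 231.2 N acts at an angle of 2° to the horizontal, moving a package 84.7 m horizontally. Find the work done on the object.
W = F·d·cosθ = (231.2)(84.7)cos(2°) = 19570 J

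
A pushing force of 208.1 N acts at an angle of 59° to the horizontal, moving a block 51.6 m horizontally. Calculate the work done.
W = F·d·cosθ = (208.1)(51.6)cos(59°) = 5530 J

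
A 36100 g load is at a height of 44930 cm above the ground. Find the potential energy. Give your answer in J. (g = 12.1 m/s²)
Convert to SI: m = 36.1 kg, h = 449.3 m
PE = mgh = (36.1)(12.1)(449.3) = 196300 J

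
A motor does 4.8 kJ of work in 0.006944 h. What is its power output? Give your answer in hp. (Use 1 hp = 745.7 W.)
Convert to SI: W = 4800.0 J, t = 24.9984 s
P = W/t = 4800.0/24.9984 = 192.012 W = 0.2575 hp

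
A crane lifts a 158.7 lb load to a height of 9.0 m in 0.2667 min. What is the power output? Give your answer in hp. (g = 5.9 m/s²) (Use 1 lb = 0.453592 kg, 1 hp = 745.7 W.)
Convert to SI: m = 71.9851 kg, h = 9.0 m, t = 16.002 s
P = mgh/t = (71.9851)(5.9)(9.0)/16.002 = 238.871 W = 0.3203 hp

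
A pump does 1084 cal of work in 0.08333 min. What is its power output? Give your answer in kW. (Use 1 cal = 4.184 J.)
Convert to SI: W = 4535.46 J, t = 4.9998 s
P = W/t = 4535.46/4.9998 = 907.127 W = 0.9071 kW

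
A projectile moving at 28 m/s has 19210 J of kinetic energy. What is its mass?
m = 2·KE/v² = 2·19210/(28)² = 49.01 kg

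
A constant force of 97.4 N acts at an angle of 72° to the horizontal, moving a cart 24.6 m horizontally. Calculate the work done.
W = F·d·cosθ = (97.4)(24.6)cos(72°) = 740.4 J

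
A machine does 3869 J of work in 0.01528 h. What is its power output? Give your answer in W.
Convert to SI: W = 3869.0 J, t = 55.008 s
P = W/t = 3869.0/55.008 = 70.34 W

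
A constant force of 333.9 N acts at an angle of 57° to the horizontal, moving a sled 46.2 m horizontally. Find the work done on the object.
W = F·d·cosθ = (333.9)(46.2)cos(57°) = 8402 J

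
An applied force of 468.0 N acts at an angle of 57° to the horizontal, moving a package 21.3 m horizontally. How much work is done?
W = F·d·cosθ = (468.0)(21.3)cos(57°) = 5429 J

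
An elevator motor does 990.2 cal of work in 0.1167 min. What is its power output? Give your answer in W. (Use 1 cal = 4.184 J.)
Convert to SI: W = 4143.0 J, t = 7.002 s
P = W/t = 4143.0/7.002 = 591.7 W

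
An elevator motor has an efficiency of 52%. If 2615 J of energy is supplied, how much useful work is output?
W_out = η·W_in = 0.52·2615 = 1359.8 J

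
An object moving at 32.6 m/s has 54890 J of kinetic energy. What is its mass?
m = 2·KE/v² = 2·54890/(32.6)² = 103.3 kg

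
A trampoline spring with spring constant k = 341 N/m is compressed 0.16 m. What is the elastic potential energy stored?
PE = ½kx² = ½(341)(0.16)² = 4.365 J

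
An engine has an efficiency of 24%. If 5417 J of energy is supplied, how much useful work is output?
W_out = η·W_in = 0.24·5417 = 1300.08 J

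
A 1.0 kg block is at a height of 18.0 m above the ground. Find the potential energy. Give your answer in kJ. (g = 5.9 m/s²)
PE = mgh = (1.0)(5.9)(18.0) = 106.2 J = 0.1062 kJ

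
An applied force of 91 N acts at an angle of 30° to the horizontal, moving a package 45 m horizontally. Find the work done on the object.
W = F·d·cosθ = (91)(45)cos(30°) = 3546 J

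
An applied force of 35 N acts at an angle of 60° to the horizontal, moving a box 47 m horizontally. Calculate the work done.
W = F·d·cosθ = (35)(47)cos(60°) = 822.5 J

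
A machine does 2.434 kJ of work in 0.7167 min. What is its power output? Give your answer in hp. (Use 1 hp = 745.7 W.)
Convert to SI: W = 2434.0 J, t = 43.002 s
P = W/t = 2434.0/43.002 = 56.602 W = 0.0759 hp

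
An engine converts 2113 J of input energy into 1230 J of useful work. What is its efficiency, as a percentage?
η = W_out/W_in = 1230/2113 = 58.21%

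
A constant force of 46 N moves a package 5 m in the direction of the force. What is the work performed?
W = F·d = (46)(5) = 230.0 J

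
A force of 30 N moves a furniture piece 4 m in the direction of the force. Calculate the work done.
W = F·d = (30)(4) = 120.0 J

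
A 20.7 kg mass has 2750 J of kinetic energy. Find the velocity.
v = √(2·KE/m) = √(2·2750/20.7) = 16.3 m/s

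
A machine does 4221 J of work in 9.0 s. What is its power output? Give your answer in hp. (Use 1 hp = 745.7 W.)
P = W/t = 4221.0/9.0 = 469.0 W = 0.6289 hp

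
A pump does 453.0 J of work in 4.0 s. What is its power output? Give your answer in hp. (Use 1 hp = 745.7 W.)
P = W/t = 453.0/4.0 = 113.25 W = 0.1519 hp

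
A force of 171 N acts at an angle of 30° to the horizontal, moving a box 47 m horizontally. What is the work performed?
W = F·d·cosθ = (171)(47)cos(30°) = 6960 J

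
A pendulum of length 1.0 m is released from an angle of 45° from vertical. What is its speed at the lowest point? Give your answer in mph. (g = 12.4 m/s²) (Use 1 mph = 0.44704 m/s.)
h = L(1 − cosθ) = 1.0(1 − cos45°) = 0.292893 m
v = √(2gh) = √(2·12.4·0.292893) = 2.69513 m/s = 6.029 mph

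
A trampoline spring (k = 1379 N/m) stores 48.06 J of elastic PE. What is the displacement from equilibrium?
x = √(2·PE/k) = √(2·48.06/1379) = 0.264 m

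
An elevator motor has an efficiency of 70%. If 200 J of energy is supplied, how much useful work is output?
W_out = η·W_in = 0.7·200 = 140.0 J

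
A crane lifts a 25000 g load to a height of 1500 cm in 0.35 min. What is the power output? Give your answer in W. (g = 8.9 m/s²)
Convert to SI: m = 25.0 kg, h = 15.0 m, t = 21.0 s
P = mgh/t = (25.0)(8.9)(15.0)/21.0 = 158.9 W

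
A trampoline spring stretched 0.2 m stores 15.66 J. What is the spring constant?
k = 2·PE/x² = 2·15.66/(0.2)² = 783.0 N/m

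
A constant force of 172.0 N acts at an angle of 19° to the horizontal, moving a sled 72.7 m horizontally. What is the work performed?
W = F·d·cosθ = (172.0)(72.7)cos(19°) = 11820 J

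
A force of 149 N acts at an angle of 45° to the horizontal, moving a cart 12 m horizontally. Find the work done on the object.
W = F·d·cosθ = (149)(12)cos(45°) = 1264 J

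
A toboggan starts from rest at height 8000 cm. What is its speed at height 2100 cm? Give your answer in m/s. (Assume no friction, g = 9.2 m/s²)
Convert to SI: h₁−h₂ = 59.0 m
mgh₁ = mgh₂ + ½mv² ⇒ v = √(2g(h₁−h₂)) = √(2·9.2·59.0) = 32.95 m/s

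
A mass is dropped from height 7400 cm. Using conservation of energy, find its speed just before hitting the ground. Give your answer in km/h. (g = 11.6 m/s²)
Convert to SI: h = 74.0 m
mgh = ½mv² ⇒ v = √(2gh) = √(2·11.6·74.0) = 41.4343 m/s = 149.2 km/h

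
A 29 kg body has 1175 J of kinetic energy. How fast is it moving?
v = √(2·KE/m) = √(2·1175/29) = 9.002 m/s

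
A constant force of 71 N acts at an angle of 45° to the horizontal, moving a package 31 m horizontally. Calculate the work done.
W = F·d·cosθ = (71)(31)cos(45°) = 1556 J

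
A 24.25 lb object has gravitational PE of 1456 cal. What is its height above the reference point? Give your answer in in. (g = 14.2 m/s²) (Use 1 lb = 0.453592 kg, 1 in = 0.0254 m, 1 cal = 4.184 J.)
Convert to SI: m = 10.9996 kg, PE = 6091.9 J
h = PE/(mg) = 6091.9/(10.9996·14.2) = 39.0021 m = 1536 in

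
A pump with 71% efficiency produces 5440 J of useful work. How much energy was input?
W_in = W_out/η = 5440/0.71 = 7662 J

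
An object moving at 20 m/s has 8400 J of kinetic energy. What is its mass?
m = 2·KE/v² = 2·8400/(20)² = 42.0 kg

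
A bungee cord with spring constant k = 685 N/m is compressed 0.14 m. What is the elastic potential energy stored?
PE = ½kx² = ½(685)(0.14)² = 6.713 J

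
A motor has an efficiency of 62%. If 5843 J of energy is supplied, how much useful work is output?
W_out = η·W_in = 0.62·5843 = 3622.66 J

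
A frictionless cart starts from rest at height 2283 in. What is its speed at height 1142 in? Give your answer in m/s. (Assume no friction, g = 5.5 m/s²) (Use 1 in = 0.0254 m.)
Convert to SI: h₁−h₂ = 28.9814 m
mgh₁ = mgh₂ + ½mv² ⇒ v = √(2g(h₁−h₂)) = √(2·5.5·28.9814) = 17.85 m/s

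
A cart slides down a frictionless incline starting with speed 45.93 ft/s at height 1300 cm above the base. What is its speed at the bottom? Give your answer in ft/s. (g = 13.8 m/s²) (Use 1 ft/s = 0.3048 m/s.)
Convert to SI: v₀ = 13.9995 m/s, h = 13.0 m
½mv₀² + mgh = ½mv² ⇒ v = √(v₀² + 2gh) = √(13.9995² + 2·13.8·13.0) = 23.5539 m/s = 77.28 ft/s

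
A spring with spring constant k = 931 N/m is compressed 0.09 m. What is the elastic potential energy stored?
PE = ½kx² = ½(931)(0.09)² = 3.771 J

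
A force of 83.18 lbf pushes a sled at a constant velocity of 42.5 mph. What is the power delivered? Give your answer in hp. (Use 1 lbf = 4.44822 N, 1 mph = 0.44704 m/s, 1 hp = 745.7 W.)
Convert to SI: F = 370.003 N, v = 18.9992 m/s
P = Fv = (370.003)(18.9992) = 7029.76 W = 9.427 hp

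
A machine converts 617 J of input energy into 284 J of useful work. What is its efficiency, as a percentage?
η = W_out/W_in = 284/617 = 46.03%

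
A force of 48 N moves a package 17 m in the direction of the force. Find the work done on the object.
W = F·d = (48)(17) = 816.0 J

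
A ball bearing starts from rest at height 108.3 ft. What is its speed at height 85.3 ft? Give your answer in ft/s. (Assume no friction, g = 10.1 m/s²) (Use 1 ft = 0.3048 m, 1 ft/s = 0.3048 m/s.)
Convert to SI: h₁−h₂ = 7.0104 m
mgh₁ = mgh₂ + ½mv² ⇒ v = √(2g(h₁−h₂)) = √(2·10.1·7.0104) = 11.9 m/s = 39.04 ft/s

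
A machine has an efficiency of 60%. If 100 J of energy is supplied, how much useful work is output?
W_out = η·W_in = 0.6·100 = 60.0 J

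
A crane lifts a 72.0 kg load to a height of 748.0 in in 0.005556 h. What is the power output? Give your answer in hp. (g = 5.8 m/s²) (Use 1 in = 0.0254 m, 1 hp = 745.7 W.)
Convert to SI: m = 72.0 kg, h = 18.9992 m, t = 20.0016 s
P = mgh/t = (72.0)(5.8)(18.9992)/20.0016 = 396.672 W = 0.5319 hp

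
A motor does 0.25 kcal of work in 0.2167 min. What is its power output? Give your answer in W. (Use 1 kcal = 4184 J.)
Convert to SI: W = 1046.0 J, t = 13.002 s
P = W/t = 1046.0/13.002 = 80.45 W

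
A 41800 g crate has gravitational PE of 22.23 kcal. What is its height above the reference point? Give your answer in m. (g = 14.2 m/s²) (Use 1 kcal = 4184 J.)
Convert to SI: m = 41.8 kg, PE = 93010.3 J
h = PE/(mg) = 93010.3/(41.8·14.2) = 156.7 m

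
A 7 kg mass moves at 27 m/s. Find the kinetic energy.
KE = ½mv² = ½(7)(27)² = 2551.5 J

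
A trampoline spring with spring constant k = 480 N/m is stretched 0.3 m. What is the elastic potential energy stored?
PE = ½kx² = ½(480)(0.3)² = 21.6 J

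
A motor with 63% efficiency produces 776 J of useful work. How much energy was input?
W_in = W_out/η = 776/0.63 = 1232 J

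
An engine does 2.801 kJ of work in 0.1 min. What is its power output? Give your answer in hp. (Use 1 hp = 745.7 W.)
Convert to SI: W = 2801.0 J, t = 6.0 s
P = W/t = 2801.0/6.0 = 466.833 W = 0.626 hp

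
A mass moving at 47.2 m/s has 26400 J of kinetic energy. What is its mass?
m = 2·KE/v² = 2·26400/(47.2)² = 23.7 kg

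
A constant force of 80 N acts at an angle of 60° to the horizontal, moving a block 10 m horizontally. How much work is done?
W = F·d·cosθ = (80)(10)cos(60°) = 400.0 J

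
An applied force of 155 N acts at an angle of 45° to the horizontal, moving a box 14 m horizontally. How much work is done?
W = F·d·cosθ = (155)(14)cos(45°) = 1534 J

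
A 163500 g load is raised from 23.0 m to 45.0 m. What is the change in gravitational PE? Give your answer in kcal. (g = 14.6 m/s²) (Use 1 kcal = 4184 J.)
Convert to SI: m = 163.5 kg, Δh = 22.0 m
ΔPE = mgΔh = (163.5)(14.6)(22.0) = 52516.2 J = 12.55 kcal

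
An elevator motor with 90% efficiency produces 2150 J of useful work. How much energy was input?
W_in = W_out/η = 2150/0.9 = 2389 J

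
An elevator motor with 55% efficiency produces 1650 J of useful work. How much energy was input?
W_in = W_out/η = 1650/0.55 = 3000 J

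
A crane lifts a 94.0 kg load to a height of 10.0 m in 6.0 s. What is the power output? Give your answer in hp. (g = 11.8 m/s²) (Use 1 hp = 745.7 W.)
P = mgh/t = (94.0)(11.8)(10.0)/6.0 = 1848.67 W = 2.479 hp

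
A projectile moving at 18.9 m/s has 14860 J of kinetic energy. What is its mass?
m = 2·KE/v² = 2·14860/(18.9)² = 83.2 kg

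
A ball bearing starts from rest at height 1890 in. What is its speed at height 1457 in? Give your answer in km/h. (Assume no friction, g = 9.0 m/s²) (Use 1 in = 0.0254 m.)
Convert to SI: h₁−h₂ = 10.9982 m
mgh₁ = mgh₂ + ½mv² ⇒ v = √(2g(h₁−h₂)) = √(2·9.0·10.9982) = 14.0701 m/s = 50.65 km/h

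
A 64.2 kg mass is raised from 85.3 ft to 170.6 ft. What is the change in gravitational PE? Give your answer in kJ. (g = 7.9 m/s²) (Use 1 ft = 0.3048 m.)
Convert to SI: m = 64.2 kg, Δh = 25.9994 m
ΔPE = mgΔh = (64.2)(7.9)(25.9994) = 13186.4 J = 13.19 kJ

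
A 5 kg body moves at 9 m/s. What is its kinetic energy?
KE = ½mv² = ½(5)(9)² = 202.5 J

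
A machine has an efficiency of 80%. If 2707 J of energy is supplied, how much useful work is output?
W_out = η·W_in = 0.8·2707 = 2165.6 J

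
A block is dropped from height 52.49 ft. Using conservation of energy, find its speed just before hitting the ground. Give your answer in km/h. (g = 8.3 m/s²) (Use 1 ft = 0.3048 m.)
Convert to SI: h = 15.999 m
mgh = ½mv² ⇒ v = √(2gh) = √(2·8.3·15.999) = 16.2967 m/s = 58.67 km/h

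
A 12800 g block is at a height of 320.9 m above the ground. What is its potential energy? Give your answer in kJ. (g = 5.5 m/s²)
Convert to SI: m = 12.8 kg, h = 320.9 m
PE = mgh = (12.8)(5.5)(320.9) = 22591.4 J = 22.59 kJ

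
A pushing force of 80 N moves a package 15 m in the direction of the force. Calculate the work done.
W = F·d = (80)(15) = 1200 J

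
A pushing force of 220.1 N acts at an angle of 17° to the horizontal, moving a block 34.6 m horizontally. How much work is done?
W = F·d·cosθ = (220.1)(34.6)cos(17°) = 7283 J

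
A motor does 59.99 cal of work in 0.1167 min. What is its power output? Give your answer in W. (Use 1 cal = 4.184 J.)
Convert to SI: W = 250.998 J, t = 7.002 s
P = W/t = 250.998/7.002 = 35.85 W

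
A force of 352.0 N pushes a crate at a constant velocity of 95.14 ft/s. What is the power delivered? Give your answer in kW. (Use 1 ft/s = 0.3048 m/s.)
Convert to SI: F = 352.0 N, v = 28.9987 m/s
P = Fv = (352.0)(28.9987) = 10207.5 W = 10.21 kW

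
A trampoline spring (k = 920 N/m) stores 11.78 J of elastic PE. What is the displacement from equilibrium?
x = √(2·PE/k) = √(2·11.78/920) = 0.16 m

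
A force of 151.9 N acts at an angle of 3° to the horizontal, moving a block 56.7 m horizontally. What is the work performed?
W = F·d·cosθ = (151.9)(56.7)cos(3°) = 8601 J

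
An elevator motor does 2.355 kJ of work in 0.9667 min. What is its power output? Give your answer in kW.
Convert to SI: W = 2355.0 J, t = 58.002 s
P = W/t = 2355.0/58.002 = 40.602 W = 0.0406 kW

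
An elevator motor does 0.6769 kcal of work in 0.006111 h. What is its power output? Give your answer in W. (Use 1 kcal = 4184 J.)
Convert to SI: W = 2832.15 J, t = 21.9996 s
P = W/t = 2832.15/21.9996 = 128.7 W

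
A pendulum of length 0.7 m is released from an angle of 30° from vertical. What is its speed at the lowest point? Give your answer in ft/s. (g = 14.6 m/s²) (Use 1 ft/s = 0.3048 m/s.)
h = L(1 − cosθ) = 0.7(1 − cos30°) = 0.0937822 m
v = √(2gh) = √(2·14.6·0.0937822) = 1.65482 m/s = 5.429 ft/s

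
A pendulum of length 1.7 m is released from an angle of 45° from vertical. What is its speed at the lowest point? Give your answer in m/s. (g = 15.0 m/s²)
h = L(1 − cosθ) = 1.7(1 − cos45°) = 0.497918 m
v = √(2gh) = √(2·15.0·0.497918) = 3.865 m/s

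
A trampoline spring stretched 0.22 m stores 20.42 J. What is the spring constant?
k = 2·PE/x² = 2·20.42/(0.22)² = 843.8 N/m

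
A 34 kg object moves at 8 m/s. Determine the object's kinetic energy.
KE = ½mv² = ½(34)(8)² = 1088.0 J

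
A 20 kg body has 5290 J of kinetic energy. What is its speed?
v = √(2·KE/m) = √(2·5290/20) = 23.0 m/s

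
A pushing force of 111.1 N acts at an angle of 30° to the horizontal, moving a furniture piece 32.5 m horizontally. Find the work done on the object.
W = F·d·cosθ = (111.1)(32.5)cos(30°) = 3127 J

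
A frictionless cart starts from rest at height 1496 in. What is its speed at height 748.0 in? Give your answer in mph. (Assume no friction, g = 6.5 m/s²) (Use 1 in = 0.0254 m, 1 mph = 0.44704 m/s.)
Convert to SI: h₁−h₂ = 18.9992 m
mgh₁ = mgh₂ + ½mv² ⇒ v = √(2g(h₁−h₂)) = √(2·6.5·18.9992) = 15.7159 m/s = 35.16 mph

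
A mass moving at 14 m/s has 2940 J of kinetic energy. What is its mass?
m = 2·KE/v² = 2·2940/(14)² = 30.0 kg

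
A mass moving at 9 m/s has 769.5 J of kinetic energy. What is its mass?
m = 2·KE/v² = 2·769.5/(9)² = 19.0 kg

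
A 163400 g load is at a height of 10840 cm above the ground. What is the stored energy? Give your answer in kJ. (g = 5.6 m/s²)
Convert to SI: m = 163.4 kg, h = 108.4 m
PE = mgh = (163.4)(5.6)(108.4) = 99190.3 J = 99.19 kJ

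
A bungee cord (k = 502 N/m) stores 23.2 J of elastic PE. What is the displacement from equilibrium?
x = √(2·PE/k) = √(2·23.2/502) = 0.304 m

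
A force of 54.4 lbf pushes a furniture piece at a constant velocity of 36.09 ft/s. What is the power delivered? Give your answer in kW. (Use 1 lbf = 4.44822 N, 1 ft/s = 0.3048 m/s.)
Convert to SI: F = 241.983 N, v = 11.0002 m/s
P = Fv = (241.983)(11.0002) = 2661.87 W = 2.662 kW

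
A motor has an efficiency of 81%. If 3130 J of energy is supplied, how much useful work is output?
W_out = η·W_in = 0.81·3130 = 2535.3 J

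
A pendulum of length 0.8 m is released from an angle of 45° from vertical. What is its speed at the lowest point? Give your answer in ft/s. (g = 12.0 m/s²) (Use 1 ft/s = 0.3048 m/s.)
h = L(1 − cosθ) = 0.8(1 − cos45°) = 0.234315 m
v = √(2gh) = √(2·12.0·0.234315) = 2.3714 m/s = 7.78 ft/s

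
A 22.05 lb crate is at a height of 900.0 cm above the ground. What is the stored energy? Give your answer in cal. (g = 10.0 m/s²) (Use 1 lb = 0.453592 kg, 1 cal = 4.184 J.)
Convert to SI: m = 10.0017 kg, h = 9.0 m
PE = mgh = (10.0017)(10.0)(9.0) = 900.153 J = 215.1 cal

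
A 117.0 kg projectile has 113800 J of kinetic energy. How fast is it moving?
v = √(2·KE/m) = √(2·113800/117.0) = 44.11 m/s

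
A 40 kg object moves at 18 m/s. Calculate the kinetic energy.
KE = ½mv² = ½(40)(18)² = 6480.0 J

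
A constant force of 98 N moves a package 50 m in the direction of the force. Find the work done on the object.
W = F·d = (98)(50) = 4900 J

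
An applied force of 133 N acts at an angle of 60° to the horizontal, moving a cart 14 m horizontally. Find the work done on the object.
W = F·d·cosθ = (133)(14)cos(60°) = 931.0 J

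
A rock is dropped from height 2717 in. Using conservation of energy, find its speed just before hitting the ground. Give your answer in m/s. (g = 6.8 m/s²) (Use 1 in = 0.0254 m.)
Convert to SI: h = 69.0118 m
mgh = ½mv² ⇒ v = √(2gh) = √(2·6.8·69.0118) = 30.64 m/s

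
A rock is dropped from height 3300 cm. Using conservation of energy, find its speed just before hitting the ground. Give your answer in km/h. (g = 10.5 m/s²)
Convert to SI: h = 33.0 m
mgh = ½mv² ⇒ v = √(2gh) = √(2·10.5·33.0) = 26.3249 m/s = 94.77 km/h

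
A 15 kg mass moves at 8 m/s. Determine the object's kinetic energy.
KE = ½mv² = ½(15)(8)² = 480.0 J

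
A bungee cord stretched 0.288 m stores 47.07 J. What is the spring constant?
k = 2·PE/x² = 2·47.07/(0.288)² = 1135 N/m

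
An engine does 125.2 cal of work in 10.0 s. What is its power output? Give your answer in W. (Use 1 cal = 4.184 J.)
Convert to SI: W = 523.837 J, t = 10.0 s
P = W/t = 523.837/10.0 = 52.38 W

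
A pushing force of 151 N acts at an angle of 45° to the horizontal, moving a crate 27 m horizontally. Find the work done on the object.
W = F·d·cosθ = (151)(27)cos(45°) = 2883 J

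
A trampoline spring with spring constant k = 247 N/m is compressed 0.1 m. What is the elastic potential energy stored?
PE = ½kx² = ½(247)(0.1)² = 1.235 J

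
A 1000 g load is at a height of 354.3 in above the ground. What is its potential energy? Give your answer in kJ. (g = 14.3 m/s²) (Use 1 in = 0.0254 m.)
Convert to SI: m = 1.0 kg, h = 8.99922 m
PE = mgh = (1.0)(14.3)(8.99922) = 128.689 J = 0.1287 kJ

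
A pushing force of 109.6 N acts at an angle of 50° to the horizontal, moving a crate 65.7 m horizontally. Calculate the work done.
W = F·d·cosθ = (109.6)(65.7)cos(50°) = 4629 J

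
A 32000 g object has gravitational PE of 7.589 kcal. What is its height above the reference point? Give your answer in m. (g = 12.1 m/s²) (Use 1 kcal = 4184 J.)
Convert to SI: m = 32.0 kg, PE = 31752.4 J
h = PE/(mg) = 31752.4/(32.0·12.1) = 82.01 m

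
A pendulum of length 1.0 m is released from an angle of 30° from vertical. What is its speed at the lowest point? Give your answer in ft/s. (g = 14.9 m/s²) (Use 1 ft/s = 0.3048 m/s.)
h = L(1 − cosθ) = 1.0(1 − cos30°) = 0.133975 m
v = √(2gh) = √(2·14.9·0.133975) = 1.99811 m/s = 6.555 ft/s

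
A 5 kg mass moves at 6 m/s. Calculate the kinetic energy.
KE = ½mv² = ½(5)(6)² = 90.0 J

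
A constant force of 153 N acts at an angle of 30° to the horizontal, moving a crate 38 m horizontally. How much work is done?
W = F·d·cosθ = (153)(38)cos(30°) = 5035 J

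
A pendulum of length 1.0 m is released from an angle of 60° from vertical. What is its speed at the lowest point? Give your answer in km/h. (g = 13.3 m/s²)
h = L(1 − cosθ) = 1.0(1 − cos60°) = 0.5 m
v = √(2gh) = √(2·13.3·0.5) = 3.64692 m/s = 13.13 km/h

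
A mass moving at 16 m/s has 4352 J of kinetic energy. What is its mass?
m = 2·KE/v² = 2·4352/(16)² = 34.0 kg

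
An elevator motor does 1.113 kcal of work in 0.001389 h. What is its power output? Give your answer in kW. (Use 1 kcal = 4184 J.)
Convert to SI: W = 4656.79 J, t = 5.0004 s
P = W/t = 4656.79/5.0004 = 931.284 W = 0.9313 kW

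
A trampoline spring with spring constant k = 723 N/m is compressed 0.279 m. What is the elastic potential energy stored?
PE = ½kx² = ½(723)(0.279)² = 28.14 J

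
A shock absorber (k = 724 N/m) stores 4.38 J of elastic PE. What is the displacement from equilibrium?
x = √(2·PE/k) = √(2·4.38/724) = 0.11 m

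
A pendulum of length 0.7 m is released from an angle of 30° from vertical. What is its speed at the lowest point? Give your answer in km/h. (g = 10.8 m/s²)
h = L(1 − cosθ) = 0.7(1 − cos30°) = 0.0937822 m
v = √(2gh) = √(2·10.8·0.0937822) = 1.42327 m/s = 5.124 km/h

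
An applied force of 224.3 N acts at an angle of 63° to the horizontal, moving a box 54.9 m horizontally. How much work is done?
W = F·d·cosθ = (224.3)(54.9)cos(63°) = 5590 J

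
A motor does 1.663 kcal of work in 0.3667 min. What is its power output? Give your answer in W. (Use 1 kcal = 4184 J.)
Convert to SI: W = 6957.99 J, t = 22.002 s
P = W/t = 6957.99/22.002 = 316.2 W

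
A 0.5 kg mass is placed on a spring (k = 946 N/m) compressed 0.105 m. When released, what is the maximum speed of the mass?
½kx² = ½mv² ⇒ v = x√(k/m) = (0.105)√(946/0.5) = 4.567 m/s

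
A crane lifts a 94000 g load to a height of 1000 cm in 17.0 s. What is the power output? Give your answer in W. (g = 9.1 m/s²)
Convert to SI: m = 94.0 kg, h = 10.0 m, t = 17.0 s
P = mgh/t = (94.0)(9.1)(10.0)/17.0 = 503.2 W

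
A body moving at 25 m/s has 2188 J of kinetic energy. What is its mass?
m = 2·KE/v² = 2·2188/(25)² = 7.002 kg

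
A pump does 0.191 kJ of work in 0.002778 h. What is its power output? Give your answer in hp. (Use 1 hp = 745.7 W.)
Convert to SI: W = 191.0 J, t = 10.0008 s
P = W/t = 191.0/10.0008 = 19.0985 W = 0.02561 hp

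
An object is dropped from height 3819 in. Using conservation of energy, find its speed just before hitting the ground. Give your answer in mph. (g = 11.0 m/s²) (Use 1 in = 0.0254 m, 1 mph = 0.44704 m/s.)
Convert to SI: h = 97.0026 m
mgh = ½mv² ⇒ v = √(2gh) = √(2·11.0·97.0026) = 46.1959 m/s = 103.3 mph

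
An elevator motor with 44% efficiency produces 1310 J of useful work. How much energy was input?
W_in = W_out/η = 1310/0.44 = 2977 J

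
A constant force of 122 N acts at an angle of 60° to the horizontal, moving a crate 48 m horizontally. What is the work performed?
W = F·d·cosθ = (122)(48)cos(60°) = 2928 J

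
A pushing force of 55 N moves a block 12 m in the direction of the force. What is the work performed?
W = F·d = (55)(12) = 660.0 J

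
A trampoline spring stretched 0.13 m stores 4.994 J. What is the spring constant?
k = 2·PE/x² = 2·4.994/(0.13)² = 591.0 N/m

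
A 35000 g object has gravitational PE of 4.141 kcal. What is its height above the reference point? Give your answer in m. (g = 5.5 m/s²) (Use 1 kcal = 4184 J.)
Convert to SI: m = 35.0 kg, PE = 17325.9 J
h = PE/(mg) = 17325.9/(35.0·5.5) = 90.0 m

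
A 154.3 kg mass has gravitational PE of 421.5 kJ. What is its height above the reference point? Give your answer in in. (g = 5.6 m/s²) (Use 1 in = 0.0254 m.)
Convert to SI: m = 154.3 kg, PE = 421500 J
h = PE/(mg) = 421500/(154.3·5.6) = 487.802 m = 19200 in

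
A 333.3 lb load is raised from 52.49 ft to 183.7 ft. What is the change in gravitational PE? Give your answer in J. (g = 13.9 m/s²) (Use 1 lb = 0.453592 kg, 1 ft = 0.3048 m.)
Convert to SI: m = 151.182 kg, Δh = 39.9928 m
ΔPE = mgΔh = (151.182)(13.9)(39.9928) = 84040 J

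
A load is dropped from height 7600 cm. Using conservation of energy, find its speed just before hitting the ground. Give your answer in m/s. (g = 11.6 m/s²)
Convert to SI: h = 76.0 m
mgh = ½mv² ⇒ v = √(2gh) = √(2·11.6·76.0) = 41.99 m/s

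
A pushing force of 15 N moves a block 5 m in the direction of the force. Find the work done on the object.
W = F·d = (15)(5) = 75.0 J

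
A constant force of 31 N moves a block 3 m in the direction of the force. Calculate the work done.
W = F·d = (31)(3) = 93.0 J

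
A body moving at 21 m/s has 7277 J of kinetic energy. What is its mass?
m = 2·KE/v² = 2·7277/(21)² = 33.0 kg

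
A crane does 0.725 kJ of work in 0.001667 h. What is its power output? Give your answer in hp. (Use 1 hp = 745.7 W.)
Convert to SI: W = 725.0 J, t = 6.0012 s
P = W/t = 725.0/6.0012 = 120.809 W = 0.162 hp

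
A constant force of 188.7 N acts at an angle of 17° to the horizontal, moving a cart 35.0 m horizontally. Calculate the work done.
W = F·d·cosθ = (188.7)(35.0)cos(17°) = 6316 J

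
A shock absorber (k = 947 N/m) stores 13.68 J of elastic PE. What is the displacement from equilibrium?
x = √(2·PE/k) = √(2·13.68/947) = 0.17 m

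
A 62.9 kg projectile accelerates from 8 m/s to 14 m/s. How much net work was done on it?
W = ΔKE = ½m(v₂² − v₁²) = ½(62.9)(14² − 8²) = 4151.4 J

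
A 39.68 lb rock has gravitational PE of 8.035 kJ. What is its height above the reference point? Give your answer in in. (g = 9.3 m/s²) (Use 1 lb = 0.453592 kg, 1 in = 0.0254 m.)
Convert to SI: m = 17.9985 kg, PE = 8035.0 J
h = PE/(mg) = 8035.0/(17.9985·9.3) = 48.0027 m = 1890 in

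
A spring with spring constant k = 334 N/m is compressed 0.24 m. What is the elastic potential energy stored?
PE = ½kx² = ½(334)(0.24)² = 9.619 J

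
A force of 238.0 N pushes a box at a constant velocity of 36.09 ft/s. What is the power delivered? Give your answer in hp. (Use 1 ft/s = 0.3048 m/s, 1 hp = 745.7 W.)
Convert to SI: F = 238.0 N, v = 11.0002 m/s
P = Fv = (238.0)(11.0002) = 2618.06 W = 3.511 hp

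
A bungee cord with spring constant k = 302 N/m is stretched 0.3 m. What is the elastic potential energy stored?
PE = ½kx² = ½(302)(0.3)² = 13.59 J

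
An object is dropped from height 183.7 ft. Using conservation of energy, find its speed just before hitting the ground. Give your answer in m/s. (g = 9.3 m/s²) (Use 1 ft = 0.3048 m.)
Convert to SI: h = 55.9918 m
mgh = ½mv² ⇒ v = √(2gh) = √(2·9.3·55.9918) = 32.27 m/s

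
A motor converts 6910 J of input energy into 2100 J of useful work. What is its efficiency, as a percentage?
η = W_out/W_in = 2100/6910 = 30.39%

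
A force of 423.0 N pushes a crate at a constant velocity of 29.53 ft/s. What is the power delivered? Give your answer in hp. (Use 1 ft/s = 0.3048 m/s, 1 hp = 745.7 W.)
Convert to SI: F = 423.0 N, v = 9.00074 m/s
P = Fv = (423.0)(9.00074) = 3807.31 W = 5.106 hp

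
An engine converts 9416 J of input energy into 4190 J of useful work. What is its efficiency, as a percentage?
η = W_out/W_in = 4190/9416 = 44.5%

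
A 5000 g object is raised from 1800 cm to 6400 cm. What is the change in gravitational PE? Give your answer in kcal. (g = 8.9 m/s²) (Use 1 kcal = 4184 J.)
Convert to SI: m = 5.0 kg, Δh = 46.0 m
ΔPE = mgΔh = (5.0)(8.9)(46.0) = 2047.0 J = 0.4892 kcal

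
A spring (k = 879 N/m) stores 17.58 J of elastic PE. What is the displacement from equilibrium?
x = √(2·PE/k) = √(2·17.58/879) = 0.2 m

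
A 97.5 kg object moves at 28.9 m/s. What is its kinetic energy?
KE = ½mv² = ½(97.5)(28.9)² = 40720 J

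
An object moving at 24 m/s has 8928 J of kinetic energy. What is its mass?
m = 2·KE/v² = 2·8928/(24)² = 31.0 kg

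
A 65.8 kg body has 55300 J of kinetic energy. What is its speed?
v = √(2·KE/m) = √(2·55300/65.8) = 41.0 m/s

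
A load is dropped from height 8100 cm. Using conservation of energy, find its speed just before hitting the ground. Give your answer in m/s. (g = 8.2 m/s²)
Convert to SI: h = 81.0 m
mgh = ½mv² ⇒ v = √(2gh) = √(2·8.2·81.0) = 36.45 m/s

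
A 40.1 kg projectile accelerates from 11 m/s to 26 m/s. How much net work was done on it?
W = ΔKE = ½m(v₂² − v₁²) = ½(40.1)(26² − 11²) = 11127.75 J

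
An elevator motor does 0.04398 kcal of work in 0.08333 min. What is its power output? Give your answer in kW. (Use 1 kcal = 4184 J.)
Convert to SI: W = 184.012 J, t = 4.9998 s
P = W/t = 184.012/4.9998 = 36.8039 W = 0.0368 kW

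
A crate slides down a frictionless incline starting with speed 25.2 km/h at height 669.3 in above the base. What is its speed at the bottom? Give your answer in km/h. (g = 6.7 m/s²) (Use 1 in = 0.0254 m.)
Convert to SI: v₀ = 7.0 m/s, h = 17.0002 m
½mv₀² + mgh = ½mv² ⇒ v = √(v₀² + 2gh) = √(7.0² + 2·6.7·17.0002) = 16.6374 m/s = 59.89 km/h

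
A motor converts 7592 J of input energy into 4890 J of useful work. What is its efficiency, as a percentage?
η = W_out/W_in = 4890/7592 = 64.41%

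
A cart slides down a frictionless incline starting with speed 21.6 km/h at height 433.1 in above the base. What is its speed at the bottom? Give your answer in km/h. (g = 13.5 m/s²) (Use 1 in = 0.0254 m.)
Convert to SI: v₀ = 6.0 m/s, h = 11.0007 m
½mv₀² + mgh = ½mv² ⇒ v = √(v₀² + 2gh) = √(6.0² + 2·13.5·11.0007) = 18.2488 m/s = 65.7 km/h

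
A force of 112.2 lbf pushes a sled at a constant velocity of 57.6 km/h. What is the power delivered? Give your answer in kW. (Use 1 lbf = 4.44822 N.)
Convert to SI: F = 499.09 N, v = 16.0 m/s
P = Fv = (499.09)(16.0) = 7985.44 W = 7.985 kW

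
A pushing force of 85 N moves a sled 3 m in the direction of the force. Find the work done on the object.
W = F·d = (85)(3) = 255.0 J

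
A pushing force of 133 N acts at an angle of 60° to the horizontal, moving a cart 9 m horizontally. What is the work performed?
W = F·d·cosθ = (133)(9)cos(60°) = 598.5 J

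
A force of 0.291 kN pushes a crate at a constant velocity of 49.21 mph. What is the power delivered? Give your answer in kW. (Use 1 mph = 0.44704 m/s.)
Convert to SI: F = 291.0 N, v = 21.9988 m/s
P = Fv = (291.0)(21.9988) = 6401.66 W = 6.402 kW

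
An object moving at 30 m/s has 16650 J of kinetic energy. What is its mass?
m = 2·KE/v² = 2·16650/(30)² = 37.0 kg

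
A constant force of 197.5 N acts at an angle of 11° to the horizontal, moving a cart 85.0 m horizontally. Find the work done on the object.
W = F·d·cosθ = (197.5)(85.0)cos(11°) = 16480 J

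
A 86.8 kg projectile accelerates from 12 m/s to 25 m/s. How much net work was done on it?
W = ΔKE = ½m(v₂² − v₁²) = ½(86.8)(25² − 12²) = 20875.4 J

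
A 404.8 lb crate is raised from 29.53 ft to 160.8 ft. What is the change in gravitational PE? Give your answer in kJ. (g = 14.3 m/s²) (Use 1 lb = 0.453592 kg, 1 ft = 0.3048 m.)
Convert to SI: m = 183.614 kg, Δh = 40.0111 m
ΔPE = mgΔh = (183.614)(14.3)(40.0111) = 105056 J = 105.1 kJ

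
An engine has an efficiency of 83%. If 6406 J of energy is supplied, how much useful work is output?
W_out = η·W_in = 0.83·6406 = 5316.98 J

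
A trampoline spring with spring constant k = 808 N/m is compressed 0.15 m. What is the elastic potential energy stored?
PE = ½kx² = ½(808)(0.15)² = 9.09 J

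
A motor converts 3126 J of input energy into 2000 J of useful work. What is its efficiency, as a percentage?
η = W_out/W_in = 2000/3126 = 63.98%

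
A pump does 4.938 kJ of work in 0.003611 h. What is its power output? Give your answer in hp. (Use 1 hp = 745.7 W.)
Convert to SI: W = 4938.0 J, t = 12.9996 s
P = W/t = 4938.0/12.9996 = 379.858 W = 0.5094 hp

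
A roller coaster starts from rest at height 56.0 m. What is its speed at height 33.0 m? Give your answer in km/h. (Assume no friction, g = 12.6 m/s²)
mgh₁ = mgh₂ + ½mv² ⇒ v = √(2g(h₁−h₂)) = √(2·12.6·23.0) = 24.0749 m/s = 86.67 km/h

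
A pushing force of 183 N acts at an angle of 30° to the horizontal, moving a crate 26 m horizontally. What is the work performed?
W = F·d·cosθ = (183)(26)cos(30°) = 4121 J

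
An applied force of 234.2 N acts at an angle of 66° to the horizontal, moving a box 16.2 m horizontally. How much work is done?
W = F·d·cosθ = (234.2)(16.2)cos(66°) = 1543 J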